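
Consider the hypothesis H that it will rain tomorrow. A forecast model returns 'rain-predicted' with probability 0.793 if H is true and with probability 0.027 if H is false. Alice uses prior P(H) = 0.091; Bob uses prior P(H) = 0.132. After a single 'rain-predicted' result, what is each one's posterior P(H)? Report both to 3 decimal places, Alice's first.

The likelihood ratio for a 'rain-predicted' result is 0.793/0.027 = 29.370.
Alice: prior odds 0.091/0.909 = 0.10011; posterior odds 2.9403; posterior probability 0.746.
Bob: prior odds 0.132/0.868 = 0.15207; posterior odds 4.4665; posterior probability 0.817.

Alice: 0.746; Bob: 0.817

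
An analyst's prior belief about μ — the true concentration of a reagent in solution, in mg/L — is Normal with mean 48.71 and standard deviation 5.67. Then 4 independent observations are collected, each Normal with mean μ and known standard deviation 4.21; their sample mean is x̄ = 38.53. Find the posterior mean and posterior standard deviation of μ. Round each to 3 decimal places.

With known σ, the Normal prior is conjugate. Weight on the data is w = (n/σ²)/(n/σ² + 1/τ₀²) = 0.225681/(0.225681+0.0311053) = 0.87887.
Posterior mean = w·x̄ + (1−w)·μ₀ = 0.87887·38.53 + 0.12113·48.71 = 39.763. Posterior variance = 1/(0.225681+0.0311053) = 3.89428, so SD = 1.973.

Posterior mean ≈ 39.763; posterior SD ≈ 1.973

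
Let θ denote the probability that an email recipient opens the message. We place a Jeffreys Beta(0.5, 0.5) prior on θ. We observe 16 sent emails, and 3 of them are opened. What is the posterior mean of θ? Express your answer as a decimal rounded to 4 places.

Posterior mean ≈ 0.2059

Observing 3 successes and 13 failures updates Beta(0.5, 0.5) by adding the success and failure counts to the two shape parameters: α = 0.5+3 = 3.5, β = 0.5+13 = 13.5.
E[θ | data] = 3.5/(3.5+13.5) = 0.2059.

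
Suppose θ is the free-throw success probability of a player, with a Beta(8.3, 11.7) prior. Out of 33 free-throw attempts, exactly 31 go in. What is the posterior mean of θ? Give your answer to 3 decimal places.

Posterior mean ≈ 0.742

Observing 31 successes and 2 failures updates Beta(8.3, 11.7) by adding the success and failure counts to the two shape parameters: α = 8.3+31 = 39.3, β = 11.7+2 = 13.7.
E[θ | data] = 39.3/(39.3+13.7) = 0.742.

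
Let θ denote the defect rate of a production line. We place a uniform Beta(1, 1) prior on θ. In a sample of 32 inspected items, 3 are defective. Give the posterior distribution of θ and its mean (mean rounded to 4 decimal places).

Posterior: Beta(4, 30); mean ≈ 0.1176

The binomial likelihood is conjugate to the Beta prior: with 3 successes and 29 failures, the posterior is Beta(1+3, 1+29) = Beta(4, 30).
E[θ | data] = 4/(4+30) = 0.1176.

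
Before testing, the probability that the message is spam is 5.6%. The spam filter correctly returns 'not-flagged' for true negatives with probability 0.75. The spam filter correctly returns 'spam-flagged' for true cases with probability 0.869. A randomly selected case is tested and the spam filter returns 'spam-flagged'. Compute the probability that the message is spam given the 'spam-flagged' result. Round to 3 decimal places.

P(H | E) ≈ 0.171

Let H be the event that the message is spam. P(H) = 0.056, so P(¬H) = 0.944. With E the 'spam-flagged' result, P(E|H) = 0.869 and P(E|¬H) = 0.25.
P(E) = 0.869·0.056 + 0.25·0.944 = 0.048664 + 0.23600 = 0.28466.
By Bayes' theorem, P(H|E) = 0.048664 / 0.28466 = 0.171.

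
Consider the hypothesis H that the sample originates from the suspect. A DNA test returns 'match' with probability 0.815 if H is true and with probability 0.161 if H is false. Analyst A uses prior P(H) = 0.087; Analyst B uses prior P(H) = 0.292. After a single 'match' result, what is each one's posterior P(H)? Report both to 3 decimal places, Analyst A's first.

Analyst A: 0.325; Analyst B: 0.676

P('+'|H) = 0.815, P('+'|¬H) = 0.161.
Analyst A: numerator 0.815·0.087 = 0.070905; evidence = 0.070905+0.161·0.913 = 0.21790; posterior = 0.325.
Analyst B: numerator 0.815·0.292 = 0.23798; evidence = 0.23798+0.161·0.708 = 0.35197; posterior = 0.676.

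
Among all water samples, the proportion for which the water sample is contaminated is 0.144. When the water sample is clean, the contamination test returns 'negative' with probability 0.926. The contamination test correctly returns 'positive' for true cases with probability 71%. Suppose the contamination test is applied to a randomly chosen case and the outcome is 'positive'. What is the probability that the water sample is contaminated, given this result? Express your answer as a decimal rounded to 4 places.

P(H | E) ≈ 0.6175

Write H for 'the water sample is contaminated'. Prior odds H:¬H = 0.144/0.856 = 0.16822. For the 'positive' outcome, the likelihood ratio is 0.71/0.074 = 9.5946.
Posterior odds = 0.16822 × 9.5946 = 1.6140, so P(H|E) = 1.6140/(1+1.6140) = 0.6175.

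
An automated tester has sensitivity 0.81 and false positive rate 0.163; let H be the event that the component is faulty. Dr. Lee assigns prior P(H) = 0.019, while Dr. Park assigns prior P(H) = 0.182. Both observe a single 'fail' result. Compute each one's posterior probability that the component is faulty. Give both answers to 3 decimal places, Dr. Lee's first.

Dr. Lee: 0.088; Dr. Park: 0.525

The likelihood ratio for a 'fail' result is 0.81/0.163 = 4.9693.
Dr. Lee: prior odds 0.019/0.981 = 0.019368; posterior odds 0.096246; posterior probability 0.088.
Dr. Park: prior odds 0.182/0.818 = 0.22249; posterior odds 1.1056; posterior probability 0.525.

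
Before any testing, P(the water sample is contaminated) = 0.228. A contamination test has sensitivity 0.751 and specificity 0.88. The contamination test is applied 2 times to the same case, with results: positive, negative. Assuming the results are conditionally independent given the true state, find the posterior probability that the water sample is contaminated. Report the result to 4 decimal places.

Posterior P(H) ≈ 0.3434

With H the event that the water sample is contaminated, the joint likelihood of the observed sequence is P(data|H) = 0.751·0.249 = 0.18700 and P(data|¬H) = 0.12·0.88 = 0.10560.
Bayes: P(H|data) = 0.228·0.18700 / (0.228·0.18700 + 0.772·0.10560) = 0.042636/0.12416 = 0.3434.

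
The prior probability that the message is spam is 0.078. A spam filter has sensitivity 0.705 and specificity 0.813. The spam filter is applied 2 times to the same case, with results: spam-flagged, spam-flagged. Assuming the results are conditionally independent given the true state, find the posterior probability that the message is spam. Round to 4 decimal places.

Posterior P(H) ≈ 0.5460

Let H be the event that the message is spam; start with P(H) = 0.078. P('spam-flagged'|H) = 0.705, P('spam-flagged'|¬H) = 0.187.
Update on result 1 ('spam-flagged'): P(H) ← 0.705·0.0780 / (0.705·0.0780 + 0.187·0.9220) = 0.054990/0.22740 = 0.2418.
Update on result 2 ('spam-flagged'): P(H) ← 0.705·0.2418 / (0.705·0.2418 + 0.187·0.7582) = 0.17048/0.31226 = 0.5460.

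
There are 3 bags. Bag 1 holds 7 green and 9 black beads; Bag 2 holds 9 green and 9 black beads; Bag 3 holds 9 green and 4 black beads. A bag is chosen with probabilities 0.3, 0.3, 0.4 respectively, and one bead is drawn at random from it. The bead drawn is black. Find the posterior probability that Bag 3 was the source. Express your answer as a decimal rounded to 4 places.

Posterior probability ≈ 0.2786

P(black|Bag 1) = 0.5625; P(black|Bag 2) = 0.5; P(black|Bag 3) = 0.3077.
Prior × likelihood for each source: 0.3·0.5625=0.1687, 0.3·0.5=0.1500, 0.4·0.3077=0.1231. Summing gives P(black) = 0.44183.
P(Bag 3 | black) = 0.1231 / 0.44183 = 0.2786.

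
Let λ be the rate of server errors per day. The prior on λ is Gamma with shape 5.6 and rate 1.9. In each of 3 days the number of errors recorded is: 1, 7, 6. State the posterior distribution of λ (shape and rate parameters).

Total count ∑xᵢ = 14 over n = 3 days.
Gamma is conjugate to the Poisson likelihood: posterior is Gamma(shape = 5.6+14 = 19.6, rate = 1.9+3 = 4.9).

Posterior: Gamma(shape=19.6, rate=4.9)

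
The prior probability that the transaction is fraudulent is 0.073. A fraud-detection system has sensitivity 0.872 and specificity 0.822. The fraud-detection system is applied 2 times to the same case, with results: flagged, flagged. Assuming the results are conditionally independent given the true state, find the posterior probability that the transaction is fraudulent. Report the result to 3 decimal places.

Posterior P(H) ≈ 0.654

With H the event that the transaction is fraudulent, the joint likelihood of the observed sequence is P(data|H) = 0.872·0.872 = 0.76038 and P(data|¬H) = 0.178·0.178 = 0.031684.
Bayes: P(H|data) = 0.073·0.76038 / (0.073·0.76038 + 0.927·0.031684) = 0.055508/0.084879 = 0.6540.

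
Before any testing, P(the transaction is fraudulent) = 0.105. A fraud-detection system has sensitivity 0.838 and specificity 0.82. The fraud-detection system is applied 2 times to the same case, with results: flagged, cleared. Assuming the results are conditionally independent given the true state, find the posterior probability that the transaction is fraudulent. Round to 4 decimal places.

Posterior P(H) ≈ 0.0974

With H the event that the transaction is fraudulent, the joint likelihood of the observed sequence is P(data|H) = 0.838·0.162 = 0.13576 and P(data|¬H) = 0.18·0.82 = 0.14760.
Bayes: P(H|data) = 0.105·0.13576 / (0.105·0.13576 + 0.895·0.14760) = 0.014254/0.14636 = 0.0974.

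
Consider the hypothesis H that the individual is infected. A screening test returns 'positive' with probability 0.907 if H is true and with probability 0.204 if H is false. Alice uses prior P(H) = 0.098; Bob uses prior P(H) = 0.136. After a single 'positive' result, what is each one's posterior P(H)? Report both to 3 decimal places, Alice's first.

P('+'|H) = 0.907, P('+'|¬H) = 0.204.
Alice: numerator 0.907·0.098 = 0.088886; evidence = 0.088886+0.204·0.902 = 0.27289; posterior = 0.326.
Bob: numerator 0.907·0.136 = 0.12335; evidence = 0.12335+0.204·0.864 = 0.29961; posterior = 0.412.

Alice: 0.326; Bob: 0.412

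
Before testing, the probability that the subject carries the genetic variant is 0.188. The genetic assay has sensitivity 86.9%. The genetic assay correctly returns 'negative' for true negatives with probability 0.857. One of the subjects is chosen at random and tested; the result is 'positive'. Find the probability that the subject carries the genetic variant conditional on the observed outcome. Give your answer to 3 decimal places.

P(H | E) ≈ 0.585

Let H be the event that the subject carries the genetic variant. P(H) = 0.188, so P(¬H) = 0.812. With E the 'positive' result, P(E|H) = 0.869 and P(E|¬H) = 0.143.
P(E) = 0.869·0.188 + 0.143·0.812 = 0.16337 + 0.11612 = 0.27949.
By Bayes' theorem, P(H|E) = 0.16337 / 0.27949 = 0.585.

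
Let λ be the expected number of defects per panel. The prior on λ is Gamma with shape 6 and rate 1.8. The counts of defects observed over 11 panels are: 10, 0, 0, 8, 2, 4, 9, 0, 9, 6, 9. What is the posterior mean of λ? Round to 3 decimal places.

Posterior mean ≈ 4.922

Total count ∑xᵢ = 57 over n = 11 panels.
Gamma is conjugate to the Poisson likelihood: posterior is Gamma(shape = 6+57 = 63, rate = 1.8+11 = 12.8).
Posterior mean = shape/rate = 63/12.8 = 4.922.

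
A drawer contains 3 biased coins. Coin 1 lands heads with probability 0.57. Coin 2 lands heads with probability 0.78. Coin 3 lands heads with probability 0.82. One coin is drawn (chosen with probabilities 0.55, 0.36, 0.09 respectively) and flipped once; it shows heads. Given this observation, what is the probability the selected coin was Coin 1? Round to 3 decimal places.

P(heads|C1) = 0.57; P(heads|C2) = 0.78; P(heads|C3) = 0.82.
Prior × likelihood for each source: 0.55·0.57=0.3135, 0.36·0.78=0.2808, 0.09·0.82=0.07380. Summing gives P(heads) = 0.66810.
P(Coin 1 | heads) = 0.3135 / 0.66810 = 0.469.

Posterior probability ≈ 0.469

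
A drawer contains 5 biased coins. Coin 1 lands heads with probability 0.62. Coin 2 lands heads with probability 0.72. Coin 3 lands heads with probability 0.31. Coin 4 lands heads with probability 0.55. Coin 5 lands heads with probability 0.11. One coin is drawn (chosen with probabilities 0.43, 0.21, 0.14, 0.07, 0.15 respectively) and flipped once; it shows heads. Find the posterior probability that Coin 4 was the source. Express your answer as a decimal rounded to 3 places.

P(heads|C1) = 0.62; P(heads|C2) = 0.72; P(heads|C3) = 0.31; P(heads|C4) = 0.55; P(heads|C5) = 0.11.
Prior × likelihood for each source: 0.43·0.62=0.2666, 0.21·0.72=0.1512, 0.14·0.31=0.04340, 0.07·0.55=0.03850, 0.15·0.11=0.01650. Summing gives P(heads) = 0.51620.
P(Coin 4 | heads) = 0.03850 / 0.51620 = 0.075.

Posterior probability ≈ 0.075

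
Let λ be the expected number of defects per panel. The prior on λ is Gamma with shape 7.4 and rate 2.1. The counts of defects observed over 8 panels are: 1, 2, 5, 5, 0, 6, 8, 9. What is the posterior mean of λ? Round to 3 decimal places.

Total count ∑xᵢ = 36 over n = 8 panels.
Gamma is conjugate to the Poisson likelihood: posterior is Gamma(shape = 7.4+36 = 43.4, rate = 2.1+8 = 10.1).
E[λ | data] = 43.4/10.1 = 4.297.

Posterior mean ≈ 4.297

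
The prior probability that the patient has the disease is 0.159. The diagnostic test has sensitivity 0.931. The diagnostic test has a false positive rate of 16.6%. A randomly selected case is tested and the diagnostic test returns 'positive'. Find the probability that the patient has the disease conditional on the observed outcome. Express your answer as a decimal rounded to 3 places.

Let H be the event that the patient has the disease. P(H) = 0.159, so P(¬H) = 0.841. With E the 'positive' result, P(E|H) = 0.931 and P(E|¬H) = 0.166.
P(E) = 0.931·0.159 + 0.166·0.841 = 0.14803 + 0.13961 = 0.28764.
By Bayes' theorem, P(H|E) = 0.14803 / 0.28764 = 0.515.

P(H | E) ≈ 0.515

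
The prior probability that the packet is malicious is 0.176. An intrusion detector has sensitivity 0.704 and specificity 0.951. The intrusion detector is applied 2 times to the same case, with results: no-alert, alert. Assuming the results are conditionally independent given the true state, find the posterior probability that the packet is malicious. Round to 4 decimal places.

Let H be the event that the packet is malicious; start with P(H) = 0.176. P('alert'|H) = 0.704, P('alert'|¬H) = 0.049.
Update on result 1 ('no-alert'): P(H) ← 0.296·0.1760 / (0.296·0.1760 + 0.951·0.8240) = 0.052096/0.83572 = 0.0623.
Update on result 2 ('alert'): P(H) ← 0.704·0.0623 / (0.704·0.0623 + 0.049·0.9377) = 0.043885/0.089831 = 0.4885.

Posterior P(H) ≈ 0.4885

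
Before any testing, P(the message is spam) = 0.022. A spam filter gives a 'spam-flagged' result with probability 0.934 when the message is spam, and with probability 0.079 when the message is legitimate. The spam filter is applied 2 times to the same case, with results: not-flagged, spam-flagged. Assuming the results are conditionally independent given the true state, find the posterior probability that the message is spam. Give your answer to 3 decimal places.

Let H be the event that the message is spam; start with P(H) = 0.022. P('spam-flagged'|H) = 0.934, P('spam-flagged'|¬H) = 0.079.
Update on result 1 ('not-flagged'): P(H) ← 0.066·0.0220 / (0.066·0.0220 + 0.921·0.9780) = 0.0014520/0.90219 = 0.0016.
Update on result 2 ('spam-flagged'): P(H) ← 0.934·0.0016 / (0.934·0.0016 + 0.079·0.9984) = 0.0015032/0.080376 = 0.0187.

Posterior P(H) ≈ 0.019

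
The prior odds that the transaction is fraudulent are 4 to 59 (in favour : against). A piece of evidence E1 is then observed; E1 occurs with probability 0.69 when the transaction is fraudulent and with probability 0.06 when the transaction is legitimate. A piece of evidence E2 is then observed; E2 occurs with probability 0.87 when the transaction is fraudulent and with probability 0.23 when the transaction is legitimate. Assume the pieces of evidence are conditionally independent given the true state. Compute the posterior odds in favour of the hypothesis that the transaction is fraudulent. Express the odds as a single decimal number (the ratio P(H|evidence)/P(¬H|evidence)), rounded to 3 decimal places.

Prior odds = 4/59 = 0.067797.
Likelihood ratio for E1 = 0.69/0.06 = 11.500.
Likelihood ratio for E2 = 0.87/0.23 = 3.7826.
Posterior odds = prior odds × LR₁ × LR₂ = 2.9492.

Posterior odds ≈ 2.949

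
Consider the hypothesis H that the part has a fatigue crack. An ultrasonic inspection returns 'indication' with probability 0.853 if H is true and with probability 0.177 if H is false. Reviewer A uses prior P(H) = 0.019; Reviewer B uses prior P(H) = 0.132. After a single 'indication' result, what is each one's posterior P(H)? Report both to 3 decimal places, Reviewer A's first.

The likelihood ratio for an 'indication' result is 0.853/0.177 = 4.8192.
Reviewer A: prior odds 0.019/0.981 = 0.019368; posterior odds 0.093338; posterior probability 0.085.
Reviewer B: prior odds 0.132/0.868 = 0.15207; posterior odds 0.73288; posterior probability 0.423.

Reviewer A: 0.085; Reviewer B: 0.423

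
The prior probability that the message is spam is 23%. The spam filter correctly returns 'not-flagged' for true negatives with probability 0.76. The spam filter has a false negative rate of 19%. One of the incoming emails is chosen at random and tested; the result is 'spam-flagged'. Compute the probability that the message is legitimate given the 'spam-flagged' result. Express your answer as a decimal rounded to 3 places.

P(¬H | E) ≈ 0.498

Write H for 'the message is spam'. Prior odds H:¬H = 0.23/0.77 = 0.29870. For the 'spam-flagged' outcome, the likelihood ratio is 0.81/0.24 = 3.3750.
Posterior odds = 0.29870 × 3.3750 = 1.0081, so P(H|E) = 1.0081/(1+1.0081) = 0.502. Then P(¬H|E) = 1 − 0.502 = 0.498.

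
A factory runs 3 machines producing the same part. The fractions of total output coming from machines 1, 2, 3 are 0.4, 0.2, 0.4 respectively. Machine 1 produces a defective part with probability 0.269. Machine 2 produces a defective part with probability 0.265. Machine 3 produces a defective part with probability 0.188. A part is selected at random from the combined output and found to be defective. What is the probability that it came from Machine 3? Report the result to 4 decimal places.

Posterior probability ≈ 0.3189

P(defective|M1) = 0.269; P(defective|M2) = 0.265; P(defective|M3) = 0.188.
Prior × likelihood for each source: 0.4·0.269=0.1076, 0.2·0.265=0.05300, 0.4·0.188=0.07520. Summing gives P(defective) = 0.23580.
P(Machine 3 | defective) = 0.07520 / 0.23580 = 0.3189.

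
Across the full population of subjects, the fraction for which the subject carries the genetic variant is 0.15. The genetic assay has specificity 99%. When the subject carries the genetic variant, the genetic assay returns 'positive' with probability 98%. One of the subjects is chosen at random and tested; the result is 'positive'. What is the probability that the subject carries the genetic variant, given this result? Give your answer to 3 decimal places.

P(H | E) ≈ 0.945

Let H be the event that the subject carries the genetic variant. P(H) = 0.15, so P(¬H) = 0.85. With E the 'positive' result, P(E|H) = 0.98 and P(E|¬H) = 0.01.
P(E) = 0.98·0.15 + 0.01·0.85 = 0.14700 + 0.0085000 = 0.15550.
By Bayes' theorem, P(H|E) = 0.14700 / 0.15550 = 0.945.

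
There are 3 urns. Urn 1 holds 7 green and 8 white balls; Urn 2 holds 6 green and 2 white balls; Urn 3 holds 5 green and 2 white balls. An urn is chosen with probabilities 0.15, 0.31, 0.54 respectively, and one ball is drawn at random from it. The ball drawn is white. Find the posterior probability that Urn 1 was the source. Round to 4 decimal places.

Tabulate prior·likelihood by source: [1] prior 0.15, lik 0.5333, product 0.08000; [2] prior 0.31, lik 0.25, product 0.07750; [3] prior 0.54, lik 0.2857, product 0.1543.
Normalizing constant = 0.31179; the posterior for Urn 1 is its product over the sum, 0.08000/0.31179 = 0.2566.

Posterior probability ≈ 0.2566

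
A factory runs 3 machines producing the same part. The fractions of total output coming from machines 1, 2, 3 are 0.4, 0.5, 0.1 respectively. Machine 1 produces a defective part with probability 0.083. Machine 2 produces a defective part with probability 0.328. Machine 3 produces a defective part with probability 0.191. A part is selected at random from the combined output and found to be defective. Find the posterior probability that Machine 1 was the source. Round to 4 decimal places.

P(defective|M1) = 0.083; P(defective|M2) = 0.328; P(defective|M3) = 0.191.
Prior × likelihood for each source: 0.4·0.083=0.03320, 0.5·0.328=0.1640, 0.1·0.191=0.01910. Summing gives P(defective) = 0.21630.
P(Machine 1 | defective) = 0.03320 / 0.21630 = 0.1535.

Posterior probability ≈ 0.1535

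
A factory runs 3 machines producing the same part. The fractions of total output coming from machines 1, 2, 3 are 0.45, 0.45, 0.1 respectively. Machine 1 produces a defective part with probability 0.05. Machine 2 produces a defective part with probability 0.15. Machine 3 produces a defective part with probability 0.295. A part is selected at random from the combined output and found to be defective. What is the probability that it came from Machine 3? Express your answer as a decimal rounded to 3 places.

Posterior probability ≈ 0.247

Tabulate prior·likelihood by source: [1] prior 0.45, lik 0.05, product 0.02250; [2] prior 0.45, lik 0.15, product 0.06750; [3] prior 0.1, lik 0.295, product 0.02950.
Normalizing constant = 0.11950; the posterior for Machine 3 is its product over the sum, 0.02950/0.11950 = 0.247.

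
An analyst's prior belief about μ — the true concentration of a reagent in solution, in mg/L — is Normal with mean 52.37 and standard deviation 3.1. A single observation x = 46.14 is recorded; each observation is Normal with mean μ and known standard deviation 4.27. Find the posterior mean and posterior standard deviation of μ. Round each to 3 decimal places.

Posterior mean ≈ 50.220; posterior SD ≈ 2.509

Prior precision 1/τ₀² = 1/3.1² = 0.104058; data precision n/σ² = 1/4.27² = 0.0548459.
Posterior precision = 0.104058 + 0.0548459 = 0.158904, giving posterior SD = 1/√0.158904 = 2.509.
Posterior mean = (0.104058·52.37 + 0.0548459·46.14) / 0.158904 = 50.220.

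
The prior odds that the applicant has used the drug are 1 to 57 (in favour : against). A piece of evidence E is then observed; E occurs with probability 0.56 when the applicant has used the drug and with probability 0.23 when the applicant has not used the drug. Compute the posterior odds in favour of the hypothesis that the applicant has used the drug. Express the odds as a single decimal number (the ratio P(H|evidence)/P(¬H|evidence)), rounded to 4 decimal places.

Posterior odds ≈ 0.0427

Prior odds = 1/57 = 0.017544. In log-odds, ln(0.017544) = -4.0431.
Add log likelihood ratio: ln(2.4348) = 0.88986.
Posterior log-odds = -3.1532, so posterior odds = exp(-3.1532) = 0.042715.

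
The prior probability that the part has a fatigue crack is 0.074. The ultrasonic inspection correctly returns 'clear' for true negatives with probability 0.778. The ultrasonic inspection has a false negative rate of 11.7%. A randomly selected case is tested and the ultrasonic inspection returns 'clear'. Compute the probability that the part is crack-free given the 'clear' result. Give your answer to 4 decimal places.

P(¬H | E) ≈ 0.9881

Let H be the event that the part has a fatigue crack. P(H) = 0.074, so P(¬H) = 0.926. With E the 'clear' result, P(E|H) = 0.117 and P(E|¬H) = 0.778.
P(E) = 0.117·0.074 + 0.778·0.926 = 0.0086580 + 0.72043 = 0.72909.
By Bayes' theorem, P(H|E) = 0.0086580 / 0.72909 = 0.0119. Hence P(¬H|E) = 1 − 0.0119 = 0.9881.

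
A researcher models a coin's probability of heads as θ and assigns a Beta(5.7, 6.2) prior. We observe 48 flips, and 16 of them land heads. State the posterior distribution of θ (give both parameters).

Observing 16 successes and 32 failures updates Beta(5.7, 6.2) by adding the success and failure counts to the two shape parameters: α = 5.7+16 = 21.7, β = 6.2+32 = 38.2.

Posterior: Beta(21.7, 38.2)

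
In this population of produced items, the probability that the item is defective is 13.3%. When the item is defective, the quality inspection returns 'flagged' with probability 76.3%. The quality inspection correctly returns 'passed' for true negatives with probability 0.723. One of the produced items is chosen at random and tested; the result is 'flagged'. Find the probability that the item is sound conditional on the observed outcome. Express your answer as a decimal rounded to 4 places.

P(¬H | E) ≈ 0.7030

Write H for 'the item is defective'. Prior odds H:¬H = 0.133/0.867 = 0.15340. For the 'flagged' outcome, the likelihood ratio is 0.763/0.277 = 2.7545.
Posterior odds = 0.15340 × 2.7545 = 0.42255, so P(H|E) = 0.42255/(1+0.42255) = 0.2970. Then P(¬H|E) = 1 − 0.2970 = 0.7030.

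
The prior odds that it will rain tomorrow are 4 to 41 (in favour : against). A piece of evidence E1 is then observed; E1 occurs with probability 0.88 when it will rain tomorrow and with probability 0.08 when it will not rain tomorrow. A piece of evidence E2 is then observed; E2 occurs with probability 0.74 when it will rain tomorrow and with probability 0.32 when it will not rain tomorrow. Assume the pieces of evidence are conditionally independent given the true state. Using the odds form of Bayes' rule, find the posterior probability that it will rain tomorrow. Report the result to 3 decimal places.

Prior odds = 4/41 = 0.097561.
Likelihood ratio for E1 = 0.88/0.08 = 11.000.
Likelihood ratio for E2 = 0.74/0.32 = 2.3125.
Posterior odds = prior odds × LR₁ × LR₂ = 2.4817.
Posterior probability = odds/(1+odds) = 2.4817/3.4817 = 0.713.

Posterior probability ≈ 0.713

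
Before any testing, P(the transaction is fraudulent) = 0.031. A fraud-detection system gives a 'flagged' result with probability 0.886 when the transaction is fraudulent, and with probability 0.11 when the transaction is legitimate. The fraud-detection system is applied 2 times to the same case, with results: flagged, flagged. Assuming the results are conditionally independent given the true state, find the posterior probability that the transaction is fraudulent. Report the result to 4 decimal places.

With H the event that the transaction is fraudulent, the joint likelihood of the observed sequence is P(data|H) = 0.886·0.886 = 0.78500 and P(data|¬H) = 0.11·0.11 = 0.012100.
Bayes: P(H|data) = 0.031·0.78500 / (0.031·0.78500 + 0.969·0.012100) = 0.024335/0.036060 = 0.6748.

Posterior P(H) ≈ 0.6748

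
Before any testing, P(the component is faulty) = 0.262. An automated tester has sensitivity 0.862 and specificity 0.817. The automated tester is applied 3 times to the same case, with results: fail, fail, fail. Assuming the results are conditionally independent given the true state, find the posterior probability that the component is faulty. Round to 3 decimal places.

Let H be the event that the component is faulty; start with P(H) = 0.262. P('fail'|H) = 0.862, P('fail'|¬H) = 0.183.
Update on result 1 ('fail'): P(H) ← 0.862·0.2620 / (0.862·0.2620 + 0.183·0.7380) = 0.22584/0.36090 = 0.6258.
Update on result 2 ('fail'): P(H) ← 0.862·0.6258 / (0.862·0.6258 + 0.183·0.3742) = 0.53943/0.60791 = 0.8873.
Update on result 3 ('fail'): P(H) ← 0.862·0.8873 / (0.862·0.8873 + 0.183·0.1127) = 0.76489/0.78551 = 0.9738.

Posterior P(H) ≈ 0.974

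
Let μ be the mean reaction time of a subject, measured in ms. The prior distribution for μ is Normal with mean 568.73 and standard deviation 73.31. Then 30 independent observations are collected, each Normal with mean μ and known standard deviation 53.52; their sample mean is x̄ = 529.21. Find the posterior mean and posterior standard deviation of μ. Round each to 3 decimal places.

With known σ, the Normal prior is conjugate. Weight on the data is w = (n/σ²)/(n/σ² + 1/τ₀²) = 0.0104734/(0.0104734+0.00018607) = 0.98254.
Posterior mean = w·x̄ + (1−w)·μ₀ = 0.98254·529.21 + 0.017456·568.73 = 529.900. Posterior variance = 1/(0.0104734+0.00018607) = 93.8130, so SD = 9.686.

Posterior mean ≈ 529.900; posterior SD ≈ 9.686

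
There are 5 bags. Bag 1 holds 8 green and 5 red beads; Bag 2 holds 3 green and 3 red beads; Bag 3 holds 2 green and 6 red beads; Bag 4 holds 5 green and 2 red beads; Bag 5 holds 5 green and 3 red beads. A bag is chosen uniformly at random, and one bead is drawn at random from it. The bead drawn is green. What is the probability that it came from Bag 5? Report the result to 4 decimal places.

Posterior probability ≈ 0.2311

Tabulate prior·likelihood by source: [1] prior 0.2, lik 0.6154, product 0.1231; [2] prior 0.2, lik 0.5, product 0.1000; [3] prior 0.2, lik 0.25, product 0.05000; [4] prior 0.2, lik 0.7143, product 0.1429; [5] prior 0.2, lik 0.625, product 0.1250.
Normalizing constant = 0.54093; the posterior for Bag 5 is its product over the sum, 0.1250/0.54093 = 0.2311.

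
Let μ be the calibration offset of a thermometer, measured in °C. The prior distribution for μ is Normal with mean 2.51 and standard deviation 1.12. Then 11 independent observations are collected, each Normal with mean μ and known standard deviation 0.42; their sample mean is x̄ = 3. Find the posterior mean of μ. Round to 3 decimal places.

Posterior mean ≈ 2.994

With known σ, the Normal prior is conjugate. Weight on the data is w = (n/σ²)/(n/σ² + 1/τ₀²) = 62.3583/(62.3583+0.797194) = 0.98738.
Posterior mean = w·x̄ + (1−w)·μ₀ = 0.98738·3 + 0.012623·2.51 = 2.994.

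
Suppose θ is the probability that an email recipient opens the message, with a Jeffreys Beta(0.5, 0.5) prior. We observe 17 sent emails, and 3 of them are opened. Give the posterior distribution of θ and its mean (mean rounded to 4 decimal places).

Observing 3 successes and 14 failures updates Beta(0.5, 0.5) by adding the success and failure counts to the two shape parameters: α = 0.5+3 = 3.5, β = 0.5+14 = 14.5.
E[θ | data] = 3.5/(3.5+14.5) = 0.1944.

Posterior: Beta(3.5, 14.5); mean ≈ 0.1944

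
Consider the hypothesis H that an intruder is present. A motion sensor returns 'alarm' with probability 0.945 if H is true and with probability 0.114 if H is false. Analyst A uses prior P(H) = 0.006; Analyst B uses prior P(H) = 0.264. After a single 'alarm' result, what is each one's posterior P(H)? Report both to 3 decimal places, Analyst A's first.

Analyst A: 0.048; Analyst B: 0.748

P('+'|H) = 0.945, P('+'|¬H) = 0.114.
Analyst A: numerator 0.945·0.006 = 0.0056700; evidence = 0.0056700+0.114·0.994 = 0.11899; posterior = 0.048.
Analyst B: numerator 0.945·0.264 = 0.24948; evidence = 0.24948+0.114·0.736 = 0.33338; posterior = 0.748.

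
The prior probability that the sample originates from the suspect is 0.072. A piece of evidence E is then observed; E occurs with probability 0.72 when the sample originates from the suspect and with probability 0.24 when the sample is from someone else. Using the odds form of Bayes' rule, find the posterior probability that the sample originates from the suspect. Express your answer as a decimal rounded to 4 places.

Posterior probability ≈ 0.1888

Prior odds = 0.072/(1−0.072) = 0.077586. In log-odds, ln(0.077586) = -2.5564.
Add log likelihood ratio: ln(3.0000) = 1.0986.
Posterior log-odds = -1.4578, so posterior odds = exp(-1.4578) = 0.23276. Converting, P(H|E) = 0.23276/1.2328 = 0.1888.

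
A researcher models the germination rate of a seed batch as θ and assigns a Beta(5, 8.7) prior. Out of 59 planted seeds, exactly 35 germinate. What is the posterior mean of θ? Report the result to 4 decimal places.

The binomial likelihood is conjugate to the Beta prior: with 35 successes and 24 failures, the posterior is Beta(5+35, 8.7+24) = Beta(40, 32.7).
Posterior mean = α/(α+β) = 40/72.7 = 0.5502.

Posterior mean ≈ 0.5502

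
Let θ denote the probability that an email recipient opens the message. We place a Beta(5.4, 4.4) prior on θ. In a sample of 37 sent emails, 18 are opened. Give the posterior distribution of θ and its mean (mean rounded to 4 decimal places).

Observing 18 successes and 19 failures updates Beta(5.4, 4.4) by adding the success and failure counts to the two shape parameters: α = 5.4+18 = 23.4, β = 4.4+19 = 23.4.
E[θ | data] = 23.4/(23.4+23.4) = 0.5000.

Posterior: Beta(23.4, 23.4); mean ≈ 0.5000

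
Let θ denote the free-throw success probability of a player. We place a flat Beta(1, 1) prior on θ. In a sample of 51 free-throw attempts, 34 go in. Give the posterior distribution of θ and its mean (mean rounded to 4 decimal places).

The binomial likelihood is conjugate to the Beta prior: with 34 successes and 17 failures, the posterior is Beta(1+34, 1+17) = Beta(35, 18).
E[θ | data] = 35/(35+18) = 0.6604.

Posterior: Beta(35, 18); mean ≈ 0.6604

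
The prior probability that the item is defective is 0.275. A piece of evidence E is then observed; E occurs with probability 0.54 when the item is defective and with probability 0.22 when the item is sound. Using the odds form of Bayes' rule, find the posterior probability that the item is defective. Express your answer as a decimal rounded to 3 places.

Posterior probability ≈ 0.482

Prior odds = 0.275/(1−0.275) = 0.37931.
Likelihood ratio for E = 0.54/0.22 = 2.4545.
Posterior odds = prior odds × LR = 0.93103.
Posterior probability = odds/(1+odds) = 0.93103/1.9310 = 0.482.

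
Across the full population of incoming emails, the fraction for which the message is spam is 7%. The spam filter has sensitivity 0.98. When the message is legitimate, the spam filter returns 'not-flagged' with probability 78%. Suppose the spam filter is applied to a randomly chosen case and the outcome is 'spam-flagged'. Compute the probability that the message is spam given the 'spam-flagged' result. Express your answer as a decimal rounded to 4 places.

P(H | E) ≈ 0.2511

Let H be the event that the message is spam. P(H) = 0.07, so P(¬H) = 0.93. With E the 'spam-flagged' result, P(E|H) = 0.98 and P(E|¬H) = 0.22.
P(E) = 0.98·0.07 + 0.22·0.93 = 0.068600 + 0.20460 = 0.27320.
By Bayes' theorem, P(H|E) = 0.068600 / 0.27320 = 0.2511.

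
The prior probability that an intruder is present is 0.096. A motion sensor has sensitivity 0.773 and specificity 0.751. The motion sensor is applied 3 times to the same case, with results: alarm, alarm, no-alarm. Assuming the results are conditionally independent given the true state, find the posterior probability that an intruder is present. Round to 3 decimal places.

Posterior P(H) ≈ 0.236

Let H be the event that an intruder is present; start with P(H) = 0.096. P('alarm'|H) = 0.773, P('alarm'|¬H) = 0.249.
Update on result 1 ('alarm'): P(H) ← 0.773·0.0960 / (0.773·0.0960 + 0.249·0.9040) = 0.074208/0.29930 = 0.2479.
Update on result 2 ('alarm'): P(H) ← 0.773·0.2479 / (0.773·0.2479 + 0.249·0.7521) = 0.19165/0.37892 = 0.5058.
Update on result 3 ('no-alarm'): P(H) ← 0.227·0.5058 / (0.227·0.5058 + 0.751·0.4942) = 0.11481/0.48596 = 0.2363.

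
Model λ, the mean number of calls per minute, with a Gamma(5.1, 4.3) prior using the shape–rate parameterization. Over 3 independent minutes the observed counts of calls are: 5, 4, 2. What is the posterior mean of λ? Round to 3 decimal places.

Posterior mean ≈ 2.205

Total count ∑xᵢ = 11 over n = 3 minutes.
Gamma is conjugate to the Poisson likelihood: posterior is Gamma(shape = 5.1+11 = 16.1, rate = 4.3+3 = 7.3).
Posterior mean = shape/rate = 16.1/7.3 = 2.205.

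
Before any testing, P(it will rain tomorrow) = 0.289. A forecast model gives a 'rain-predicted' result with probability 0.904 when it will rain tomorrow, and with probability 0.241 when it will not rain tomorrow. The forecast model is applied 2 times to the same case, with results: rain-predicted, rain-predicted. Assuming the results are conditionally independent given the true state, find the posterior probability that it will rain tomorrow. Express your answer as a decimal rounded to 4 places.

With H the event that it will rain tomorrow, the joint likelihood of the observed sequence is P(data|H) = 0.904·0.904 = 0.81722 and P(data|¬H) = 0.241·0.241 = 0.058081.
Bayes: P(H|data) = 0.289·0.81722 / (0.289·0.81722 + 0.711·0.058081) = 0.23618/0.27747 = 0.8512.

Posterior P(H) ≈ 0.8512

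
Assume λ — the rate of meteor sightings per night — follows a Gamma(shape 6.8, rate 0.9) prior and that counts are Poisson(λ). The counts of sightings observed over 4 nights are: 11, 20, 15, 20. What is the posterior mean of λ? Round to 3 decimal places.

Posterior mean ≈ 14.857

Total count ∑xᵢ = 66 over n = 4 nights.
Gamma is conjugate to the Poisson likelihood: posterior is Gamma(shape = 6.8+66 = 72.8, rate = 0.9+4 = 4.9).
E[λ | data] = 72.8/4.9 = 14.857.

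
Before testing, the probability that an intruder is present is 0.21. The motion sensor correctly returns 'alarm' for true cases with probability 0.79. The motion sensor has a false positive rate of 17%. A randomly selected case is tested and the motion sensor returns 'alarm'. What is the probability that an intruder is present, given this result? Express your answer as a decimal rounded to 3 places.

Let H be the event that an intruder is present. P(H) = 0.21, so P(¬H) = 0.79. With E the 'alarm' result, P(E|H) = 0.79 and P(E|¬H) = 0.17.
P(E) = 0.79·0.21 + 0.17·0.79 = 0.16590 + 0.13430 = 0.30020.
By Bayes' theorem, P(H|E) = 0.16590 / 0.30020 = 0.553.

P(H | E) ≈ 0.553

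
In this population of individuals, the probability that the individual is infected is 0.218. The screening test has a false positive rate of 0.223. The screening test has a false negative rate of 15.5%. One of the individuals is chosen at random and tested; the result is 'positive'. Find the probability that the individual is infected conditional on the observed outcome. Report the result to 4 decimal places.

P(H | E) ≈ 0.5137

Let H be the event that the individual is infected. P(H) = 0.218, so P(¬H) = 0.782. With E the 'positive' result, P(E|H) = 0.845 and P(E|¬H) = 0.223.
P(E) = 0.845·0.218 + 0.223·0.782 = 0.18421 + 0.17439 = 0.35860.
By Bayes' theorem, P(H|E) = 0.18421 / 0.35860 = 0.5137.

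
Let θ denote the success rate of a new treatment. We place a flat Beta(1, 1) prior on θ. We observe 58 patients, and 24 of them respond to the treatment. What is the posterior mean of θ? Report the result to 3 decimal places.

Posterior mean ≈ 0.417

The binomial likelihood is conjugate to the Beta prior: with 24 successes and 34 failures, the posterior is Beta(1+24, 1+34) = Beta(25, 35).
Posterior mean = α/(α+β) = 25/60 = 0.417.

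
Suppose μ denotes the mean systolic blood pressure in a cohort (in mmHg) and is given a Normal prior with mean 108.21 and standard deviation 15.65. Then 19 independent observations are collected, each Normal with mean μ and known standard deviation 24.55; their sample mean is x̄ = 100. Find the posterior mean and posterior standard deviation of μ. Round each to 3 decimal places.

Posterior mean ≈ 100.941; posterior SD ≈ 5.299

Prior precision 1/τ₀² = 1/15.65² = 0.00408292; data precision n/σ² = 19/24.55² = 0.0315247.
Posterior precision = 0.00408292 + 0.0315247 = 0.0356076, giving posterior SD = 1/√0.0356076 = 5.299.
Posterior mean = (0.00408292·108.21 + 0.0315247·100) / 0.0356076 = 100.941.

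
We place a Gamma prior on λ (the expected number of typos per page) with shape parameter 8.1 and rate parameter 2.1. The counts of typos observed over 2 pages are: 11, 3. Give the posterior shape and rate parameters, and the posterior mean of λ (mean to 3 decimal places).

Posterior: Gamma(shape=22.1, rate=4.1); mean ≈ 5.390

The Poisson likelihood adds the total count to the shape and the number of exposure periods to the rate. Here ∑xᵢ = 14 and n = 2, so shape 8.1→22.1 and rate 2.1→4.1.
E[λ | data] = 22.1/4.1 = 5.390.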